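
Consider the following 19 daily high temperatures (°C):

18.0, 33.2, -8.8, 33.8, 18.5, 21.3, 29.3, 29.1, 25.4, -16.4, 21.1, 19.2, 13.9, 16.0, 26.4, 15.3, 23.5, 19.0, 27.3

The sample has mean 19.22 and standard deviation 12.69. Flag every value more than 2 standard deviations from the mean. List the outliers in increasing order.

Cutoffs at x̄ ± 2s: 19.22 ± 2·12.69 = [-6.16, 44.60].
-16.4: z = -2.81, |z| > 2 → outlier.
-8.8: z = -2.21, |z| > 2 → outlier.
Every other value lies within [-6.16, 44.60].

-16.4, -8.8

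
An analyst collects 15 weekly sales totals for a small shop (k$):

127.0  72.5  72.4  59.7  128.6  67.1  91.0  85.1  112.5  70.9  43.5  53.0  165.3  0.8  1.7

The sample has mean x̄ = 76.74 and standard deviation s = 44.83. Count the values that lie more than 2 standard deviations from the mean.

0

Cutoffs: x̄ ± 2s = [-12.92, 166.40].
Every value lies within the cutoffs.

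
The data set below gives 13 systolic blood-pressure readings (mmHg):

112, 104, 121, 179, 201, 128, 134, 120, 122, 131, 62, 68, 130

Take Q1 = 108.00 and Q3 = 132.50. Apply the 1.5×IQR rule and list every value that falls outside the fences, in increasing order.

IQR = Q3 − Q1 = 132.50 − 108.00 = 24.50.
Lower fence = Q1 − 1.5·IQR = 108.00 − 36.75 = 71.25.
Upper fence = Q3 + 1.5·IQR = 132.50 + 36.75 = 169.25.
62 < 71.25 → outlier.
68 < 71.25 → outlier.
179 > 169.25 → outlier.
201 > 169.25 → outlier.
All remaining values lie within [71.25, 169.25].

62, 68, 179, 201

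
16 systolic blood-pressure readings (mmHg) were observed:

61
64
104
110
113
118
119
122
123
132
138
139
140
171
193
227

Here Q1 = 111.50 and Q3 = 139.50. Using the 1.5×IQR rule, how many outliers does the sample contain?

IQR = 28.00; fences at 111.50 − 42.00 = 69.50 and 139.50 + 42.00 = 181.50.
Outside the cutoffs: 61, 64, 193, 227.

4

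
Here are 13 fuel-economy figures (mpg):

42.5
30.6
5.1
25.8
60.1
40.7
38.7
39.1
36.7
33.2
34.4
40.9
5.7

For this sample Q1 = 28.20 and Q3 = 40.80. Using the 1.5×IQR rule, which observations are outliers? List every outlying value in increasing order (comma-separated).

5.1, 5.7, 60.1

IQR = Q3 − Q1 = 40.80 − 28.20 = 12.60.
Lower fence = Q1 − 1.5·IQR = 28.20 − 18.90 = 9.30.
Upper fence = Q3 + 1.5·IQR = 40.80 + 18.90 = 59.70.
5.1 < 9.30 → outlier.
5.7 < 9.30 → outlier.
60.1 > 59.70 → outlier.
All remaining values lie within [9.30, 59.70].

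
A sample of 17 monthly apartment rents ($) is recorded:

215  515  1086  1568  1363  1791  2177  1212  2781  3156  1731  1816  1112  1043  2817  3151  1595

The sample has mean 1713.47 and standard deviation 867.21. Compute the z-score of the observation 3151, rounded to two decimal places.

z = (3151 − 1713.47) / 867.21 = 1.66.

1.66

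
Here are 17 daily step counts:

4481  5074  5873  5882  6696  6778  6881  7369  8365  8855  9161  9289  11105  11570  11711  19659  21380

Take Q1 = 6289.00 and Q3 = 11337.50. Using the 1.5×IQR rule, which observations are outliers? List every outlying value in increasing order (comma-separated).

19659, 21380

IQR = Q3 − Q1 = 11337.50 − 6289.00 = 5048.50.
Lower fence = Q1 − 1.5·IQR = 6289.00 − 7572.75 = -1283.75.
Upper fence = Q3 + 1.5·IQR = 11337.50 + 7572.75 = 18910.25.
19659 > 18910.25 → outlier.
21380 > 18910.25 → outlier.
All remaining values lie within [-1283.75, 18910.25].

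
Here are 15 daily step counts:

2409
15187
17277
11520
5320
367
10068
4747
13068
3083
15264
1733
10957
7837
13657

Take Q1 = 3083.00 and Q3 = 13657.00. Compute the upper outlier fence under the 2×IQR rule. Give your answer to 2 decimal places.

34805.00

IQR = Q3 − Q1 = 13657.00 − 3083.00 = 10574.00.
Lower fence = Q1 − 2·IQR = 3083.00 − 21148.00 = -18065.00.
Upper fence = Q3 + 2·IQR = 13657.00 + 21148.00 = 34805.00.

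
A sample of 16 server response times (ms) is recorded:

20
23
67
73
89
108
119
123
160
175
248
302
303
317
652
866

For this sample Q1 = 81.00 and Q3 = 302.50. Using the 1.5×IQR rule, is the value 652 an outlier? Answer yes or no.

IQR = Q3 − Q1 = 302.50 − 81.00 = 221.50.
Lower fence = Q1 − 1.5·IQR = 81.00 − 332.25 = -251.25.
Upper fence = Q3 + 1.5·IQR = 302.50 + 332.25 = 634.75.
652 lies above the upper fence.

yes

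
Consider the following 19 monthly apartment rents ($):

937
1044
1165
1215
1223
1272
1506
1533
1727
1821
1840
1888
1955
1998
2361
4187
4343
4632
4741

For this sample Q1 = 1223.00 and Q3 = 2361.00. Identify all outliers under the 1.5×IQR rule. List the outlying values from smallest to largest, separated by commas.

IQR = Q3 − Q1 = 2361.00 − 1223.00 = 1138.00.
Lower fence = Q1 − 1.5·IQR = 1223.00 − 1707.00 = -484.00.
Upper fence = Q3 + 1.5·IQR = 2361.00 + 1707.00 = 4068.00.
4187 > 4068.00 → outlier.
4343 > 4068.00 → outlier.
4632 > 4068.00 → outlier.
4741 > 4068.00 → outlier.
All remaining values lie within [-484.00, 4068.00].

4187, 4343, 4632, 4741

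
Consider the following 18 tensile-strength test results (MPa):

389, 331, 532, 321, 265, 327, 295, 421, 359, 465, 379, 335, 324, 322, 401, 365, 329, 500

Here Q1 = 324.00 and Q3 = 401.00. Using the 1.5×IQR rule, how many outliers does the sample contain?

IQR = 77.00; fences at 324.00 − 115.50 = 208.50 and 401.00 + 115.50 = 516.50.
Outside the cutoffs: 532.

1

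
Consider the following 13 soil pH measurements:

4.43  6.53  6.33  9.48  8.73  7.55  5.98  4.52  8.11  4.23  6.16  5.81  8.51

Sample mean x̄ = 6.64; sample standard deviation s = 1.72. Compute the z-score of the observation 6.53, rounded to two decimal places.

-0.06

z = (6.53 − 6.64) / 1.72 = -0.06.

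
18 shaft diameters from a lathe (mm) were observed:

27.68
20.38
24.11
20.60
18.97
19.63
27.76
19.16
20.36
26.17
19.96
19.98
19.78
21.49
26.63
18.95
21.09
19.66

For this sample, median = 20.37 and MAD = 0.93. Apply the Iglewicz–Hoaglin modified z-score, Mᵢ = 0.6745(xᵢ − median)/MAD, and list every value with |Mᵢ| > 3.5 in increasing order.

|Mᵢ| > 3.5 ⇔ |xᵢ − 20.37| > 3.5·0.93/0.6745 = 4.83.
So outliers lie outside [15.54, 25.20].
26.17: M = 4.21 → outlier.
26.63: M = 4.54 → outlier.
27.68: M = 5.30 → outlier.
27.76: M = 5.36 → outlier.

26.17, 26.63, 27.68, 27.76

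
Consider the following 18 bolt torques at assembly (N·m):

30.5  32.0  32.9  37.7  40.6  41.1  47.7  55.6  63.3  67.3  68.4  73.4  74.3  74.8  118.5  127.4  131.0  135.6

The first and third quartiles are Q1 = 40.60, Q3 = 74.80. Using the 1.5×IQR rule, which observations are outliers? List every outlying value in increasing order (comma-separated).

IQR = Q3 − Q1 = 74.80 − 40.60 = 34.20.
Lower fence = Q1 − 1.5·IQR = 40.60 − 51.30 = -10.70.
Upper fence = Q3 + 1.5·IQR = 74.80 + 51.30 = 126.10.
127.4 > 126.10 → outlier.
131.0 > 126.10 → outlier.
135.6 > 126.10 → outlier.
All remaining values lie within [-10.70, 126.10].

127.4, 131.0, 135.6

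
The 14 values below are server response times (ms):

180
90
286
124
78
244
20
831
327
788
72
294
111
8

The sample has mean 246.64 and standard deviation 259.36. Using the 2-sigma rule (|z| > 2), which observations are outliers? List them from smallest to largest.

Cutoffs at x̄ ± 2s: 246.64 ± 2·259.36 = [-272.08, 765.36].
788: z = 2.09, |z| > 2 → outlier.
831: z = 2.25, |z| > 2 → outlier.
Every other value lies within [-272.08, 765.36].

788, 831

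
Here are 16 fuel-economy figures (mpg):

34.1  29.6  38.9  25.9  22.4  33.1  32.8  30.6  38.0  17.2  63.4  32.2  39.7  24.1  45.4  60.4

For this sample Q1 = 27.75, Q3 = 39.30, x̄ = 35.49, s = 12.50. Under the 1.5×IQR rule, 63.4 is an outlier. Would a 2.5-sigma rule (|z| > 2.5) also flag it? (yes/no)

no

z = (63.4 − 35.49) / 12.50 = 2.23.
|z| = 2.23 ≤ 2.5.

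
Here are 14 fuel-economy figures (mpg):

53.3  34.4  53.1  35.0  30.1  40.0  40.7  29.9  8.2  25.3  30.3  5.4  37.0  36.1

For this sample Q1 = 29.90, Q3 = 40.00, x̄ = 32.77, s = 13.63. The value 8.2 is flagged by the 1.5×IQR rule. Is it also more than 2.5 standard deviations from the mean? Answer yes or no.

no

z = (8.2 − 32.77) / 13.63 = -1.80.
|z| = 1.80 ≤ 2.5.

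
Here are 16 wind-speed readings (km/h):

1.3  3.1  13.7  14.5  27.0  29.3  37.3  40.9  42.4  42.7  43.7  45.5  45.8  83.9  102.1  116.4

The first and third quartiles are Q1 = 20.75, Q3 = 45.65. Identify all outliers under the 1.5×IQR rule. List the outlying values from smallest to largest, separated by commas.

83.9, 102.1, 116.4

IQR = Q3 − Q1 = 45.65 − 20.75 = 24.90.
Lower fence = Q1 − 1.5·IQR = 20.75 − 37.35 = -16.60.
Upper fence = Q3 + 1.5·IQR = 45.65 + 37.35 = 83.00.
83.9 > 83.00 → outlier.
102.1 > 83.00 → outlier.
116.4 > 83.00 → outlier.
All remaining values lie within [-16.60, 83.00].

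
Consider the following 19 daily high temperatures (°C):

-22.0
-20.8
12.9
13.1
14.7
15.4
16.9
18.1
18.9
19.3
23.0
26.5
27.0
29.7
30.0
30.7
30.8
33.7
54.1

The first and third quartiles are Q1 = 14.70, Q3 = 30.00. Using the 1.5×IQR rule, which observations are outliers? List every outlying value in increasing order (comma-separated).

-22.0, -20.8, 54.1

IQR = Q3 − Q1 = 30.00 − 14.70 = 15.30.
Lower fence = Q1 − 1.5·IQR = 14.70 − 22.95 = -8.25.
Upper fence = Q3 + 1.5·IQR = 30.00 + 22.95 = 52.95.
-22.0 < -8.25 → outlier.
-20.8 < -8.25 → outlier.
54.1 > 52.95 → outlier.
All remaining values lie within [-8.25, 52.95].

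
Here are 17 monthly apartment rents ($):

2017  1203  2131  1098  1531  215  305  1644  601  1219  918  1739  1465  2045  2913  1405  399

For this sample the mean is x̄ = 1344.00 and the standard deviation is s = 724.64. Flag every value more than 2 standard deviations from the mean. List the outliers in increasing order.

2913

Cutoffs at x̄ ± 2s: 1344.00 ± 2·724.64 = [-105.28, 2793.28].
2913: z = 2.17, |z| > 2 → outlier.
Every other value lies within [-105.28, 2793.28].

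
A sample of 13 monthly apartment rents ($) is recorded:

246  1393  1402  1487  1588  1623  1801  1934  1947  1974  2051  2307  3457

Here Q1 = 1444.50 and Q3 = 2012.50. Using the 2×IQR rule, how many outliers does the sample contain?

2

IQR = 568.00; fences at 1444.50 − 1136.00 = 308.50 and 2012.50 + 1136.00 = 3148.50.
Outside the cutoffs: 246, 3457.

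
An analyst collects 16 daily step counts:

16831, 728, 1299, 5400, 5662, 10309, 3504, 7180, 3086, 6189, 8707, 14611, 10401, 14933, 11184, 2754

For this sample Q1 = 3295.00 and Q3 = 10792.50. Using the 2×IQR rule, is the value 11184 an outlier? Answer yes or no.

IQR = Q3 − Q1 = 10792.50 − 3295.00 = 7497.50.
Lower fence = Q1 − 2·IQR = 3295.00 − 14995.00 = -11700.00.
Upper fence = Q3 + 2·IQR = 10792.50 + 14995.00 = 25787.50.
11184 lies within [-11700.00, 25787.50].

no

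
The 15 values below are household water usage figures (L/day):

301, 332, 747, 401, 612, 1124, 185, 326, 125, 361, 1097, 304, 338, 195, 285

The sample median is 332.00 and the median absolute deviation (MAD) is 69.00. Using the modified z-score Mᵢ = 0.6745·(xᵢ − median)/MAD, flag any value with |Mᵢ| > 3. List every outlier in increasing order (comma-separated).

747, 1097, 1124

|Mᵢ| > 3 ⇔ |xᵢ − 332.00| > 3·69.00/0.6745 = 306.89.
So outliers lie outside [25.11, 638.89].
747: M = 4.06 → outlier.
1097: M = 7.48 → outlier.
1124: M = 7.74 → outlier.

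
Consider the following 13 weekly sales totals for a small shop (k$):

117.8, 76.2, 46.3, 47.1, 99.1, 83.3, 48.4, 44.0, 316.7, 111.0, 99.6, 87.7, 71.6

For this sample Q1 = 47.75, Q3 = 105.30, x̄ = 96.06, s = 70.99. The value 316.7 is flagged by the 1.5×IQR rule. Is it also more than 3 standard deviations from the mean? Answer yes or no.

z = (316.7 − 96.06) / 70.99 = 3.11.
|z| = 3.11 > 3.

yes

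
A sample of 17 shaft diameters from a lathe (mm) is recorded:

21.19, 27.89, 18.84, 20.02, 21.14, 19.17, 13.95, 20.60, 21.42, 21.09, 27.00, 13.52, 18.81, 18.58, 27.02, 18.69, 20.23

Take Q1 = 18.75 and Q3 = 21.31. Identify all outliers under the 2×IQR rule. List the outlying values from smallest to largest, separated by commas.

IQR = Q3 − Q1 = 21.31 − 18.75 = 2.56.
Lower fence = Q1 − 2·IQR = 18.75 − 5.12 = 13.63.
Upper fence = Q3 + 2·IQR = 21.31 + 5.12 = 26.43.
13.52 < 13.63 → outlier.
27.00 > 26.43 → outlier.
27.02 > 26.43 → outlier.
27.89 > 26.43 → outlier.
All remaining values lie within [13.63, 26.43].

13.52, 27.00, 27.02, 27.89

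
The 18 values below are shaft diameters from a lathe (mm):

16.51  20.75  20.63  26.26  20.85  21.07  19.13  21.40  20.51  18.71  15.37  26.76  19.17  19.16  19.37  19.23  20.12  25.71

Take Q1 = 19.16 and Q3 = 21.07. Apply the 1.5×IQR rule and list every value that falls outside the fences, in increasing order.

15.37, 25.71, 26.26, 26.76

IQR = Q3 − Q1 = 21.07 − 19.16 = 1.91.
Lower fence = Q1 − 1.5·IQR = 19.16 − 2.865 = 16.295.
Upper fence = Q3 + 1.5·IQR = 21.07 + 2.865 = 23.935.
15.37 < 16.295 → outlier.
25.71 > 23.935 → outlier.
26.26 > 23.935 → outlier.
26.76 > 23.935 → outlier.
All remaining values lie within [16.295, 23.935].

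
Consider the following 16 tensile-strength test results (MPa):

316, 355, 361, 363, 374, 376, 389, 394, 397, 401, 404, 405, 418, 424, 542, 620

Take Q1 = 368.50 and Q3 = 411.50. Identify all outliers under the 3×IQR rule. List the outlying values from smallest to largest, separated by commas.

542, 620

IQR = Q3 − Q1 = 411.50 − 368.50 = 43.00.
Lower fence = Q1 − 3·IQR = 368.50 − 129.00 = 239.50.
Upper fence = Q3 + 3·IQR = 411.50 + 129.00 = 540.50.
542 > 540.50 → outlier.
620 > 540.50 → outlier.
All remaining values lie within [239.50, 540.50].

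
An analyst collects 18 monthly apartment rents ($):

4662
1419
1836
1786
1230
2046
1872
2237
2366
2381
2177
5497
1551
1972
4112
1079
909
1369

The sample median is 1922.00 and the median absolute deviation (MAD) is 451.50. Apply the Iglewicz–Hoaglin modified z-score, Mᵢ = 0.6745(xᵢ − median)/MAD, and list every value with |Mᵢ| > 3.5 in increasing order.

4662, 5497

|Mᵢ| > 3.5 ⇔ |xᵢ − 1922.00| > 3.5·451.50/0.6745 = 2342.85.
So outliers lie outside [-420.85, 4264.85].
4662: M = 4.09 → outlier.
5497: M = 5.34 → outlier.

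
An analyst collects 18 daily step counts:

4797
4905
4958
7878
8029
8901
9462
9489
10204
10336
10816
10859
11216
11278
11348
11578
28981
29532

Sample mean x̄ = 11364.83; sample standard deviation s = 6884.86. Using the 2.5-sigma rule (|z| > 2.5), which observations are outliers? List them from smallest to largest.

28981, 29532

Cutoffs at x̄ ± 2.5s: 11364.83 ± 2.5·6884.86 = [-5847.32, 28576.98].
28981: z = 2.56, |z| > 2.5 → outlier.
29532: z = 2.64, |z| > 2.5 → outlier.
Every other value lies within [-5847.32, 28576.98].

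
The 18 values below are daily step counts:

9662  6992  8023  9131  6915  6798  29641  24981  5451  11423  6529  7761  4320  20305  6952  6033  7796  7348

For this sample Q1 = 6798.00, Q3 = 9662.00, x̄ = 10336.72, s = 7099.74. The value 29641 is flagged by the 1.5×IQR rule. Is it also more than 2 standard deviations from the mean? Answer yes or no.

z = (29641 − 10336.72) / 7099.74 = 2.72.
|z| = 2.72 > 2.

yes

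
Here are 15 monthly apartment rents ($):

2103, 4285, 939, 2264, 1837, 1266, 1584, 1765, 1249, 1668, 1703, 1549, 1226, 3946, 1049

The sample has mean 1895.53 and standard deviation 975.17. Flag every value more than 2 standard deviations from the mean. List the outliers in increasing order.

Cutoffs at x̄ ± 2s: 1895.53 ± 2·975.17 = [-54.81, 3845.87].
3946: z = 2.10, |z| > 2 → outlier.
4285: z = 2.45, |z| > 2 → outlier.
Every other value lies within [-54.81, 3845.87].

3946, 4285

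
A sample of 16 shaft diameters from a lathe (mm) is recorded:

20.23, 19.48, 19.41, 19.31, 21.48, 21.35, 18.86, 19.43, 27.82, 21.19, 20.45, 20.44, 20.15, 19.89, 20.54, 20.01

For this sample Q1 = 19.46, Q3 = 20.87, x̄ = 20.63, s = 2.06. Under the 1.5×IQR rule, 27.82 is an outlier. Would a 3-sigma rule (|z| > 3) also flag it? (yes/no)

yes

z = (27.82 − 20.63) / 2.06 = 3.49.
|z| = 3.49 > 3.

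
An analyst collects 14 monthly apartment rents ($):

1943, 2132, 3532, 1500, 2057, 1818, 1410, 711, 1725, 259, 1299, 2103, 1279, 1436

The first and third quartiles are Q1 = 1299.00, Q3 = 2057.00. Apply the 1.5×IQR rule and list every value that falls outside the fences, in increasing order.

IQR = Q3 − Q1 = 2057.00 − 1299.00 = 758.00.
Lower fence = Q1 − 1.5·IQR = 1299.00 − 1137.00 = 162.00.
Upper fence = Q3 + 1.5·IQR = 2057.00 + 1137.00 = 3194.00.
3532 > 3194.00 → outlier.
All remaining values lie within [162.00, 3194.00].

3532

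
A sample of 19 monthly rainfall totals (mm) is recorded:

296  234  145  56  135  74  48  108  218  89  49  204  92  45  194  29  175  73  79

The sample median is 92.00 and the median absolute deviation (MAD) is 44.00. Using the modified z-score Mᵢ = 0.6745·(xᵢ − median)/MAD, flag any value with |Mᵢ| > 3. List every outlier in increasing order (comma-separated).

296

|Mᵢ| > 3 ⇔ |xᵢ − 92.00| > 3·44.00/0.6745 = 195.70.
So outliers lie outside [-103.70, 287.70].
296: M = 3.13 → outlier.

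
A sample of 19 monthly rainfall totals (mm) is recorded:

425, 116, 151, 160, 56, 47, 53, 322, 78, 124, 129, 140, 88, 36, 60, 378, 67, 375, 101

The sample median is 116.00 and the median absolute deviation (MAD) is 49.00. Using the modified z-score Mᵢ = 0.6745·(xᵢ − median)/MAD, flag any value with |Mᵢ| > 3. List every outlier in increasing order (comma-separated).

375, 378, 425

|Mᵢ| > 3 ⇔ |xᵢ − 116.00| > 3·49.00/0.6745 = 217.94.
So outliers lie outside [-101.94, 333.94].
375: M = 3.57 → outlier.
378: M = 3.61 → outlier.
425: M = 4.25 → outlier.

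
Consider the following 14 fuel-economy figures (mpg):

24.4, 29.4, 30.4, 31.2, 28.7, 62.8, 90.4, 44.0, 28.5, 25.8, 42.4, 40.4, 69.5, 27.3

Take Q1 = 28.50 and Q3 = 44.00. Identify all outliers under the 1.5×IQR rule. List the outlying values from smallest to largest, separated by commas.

IQR = Q3 − Q1 = 44.00 − 28.50 = 15.50.
Lower fence = Q1 − 1.5·IQR = 28.50 − 23.25 = 5.25.
Upper fence = Q3 + 1.5·IQR = 44.00 + 23.25 = 67.25.
69.5 > 67.25 → outlier.
90.4 > 67.25 → outlier.
All remaining values lie within [5.25, 67.25].

69.5, 90.4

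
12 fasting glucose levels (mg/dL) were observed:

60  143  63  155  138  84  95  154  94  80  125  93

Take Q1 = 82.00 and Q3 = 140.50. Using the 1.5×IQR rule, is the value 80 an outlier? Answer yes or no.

no

IQR = Q3 − Q1 = 140.50 − 82.00 = 58.50.
Lower fence = Q1 − 1.5·IQR = 82.00 − 87.75 = -5.75.
Upper fence = Q3 + 1.5·IQR = 140.50 + 87.75 = 228.25.
80 lies within [-5.75, 228.25].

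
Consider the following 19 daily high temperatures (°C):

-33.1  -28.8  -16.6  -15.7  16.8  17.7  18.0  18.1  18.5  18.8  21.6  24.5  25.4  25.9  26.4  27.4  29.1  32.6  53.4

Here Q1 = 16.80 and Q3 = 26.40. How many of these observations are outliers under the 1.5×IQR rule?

IQR = 9.60; fences at 16.80 − 14.40 = 2.40 and 26.40 + 14.40 = 40.80.
Outside the cutoffs: -33.1, -28.8, -16.6, -15.7, 53.4.

5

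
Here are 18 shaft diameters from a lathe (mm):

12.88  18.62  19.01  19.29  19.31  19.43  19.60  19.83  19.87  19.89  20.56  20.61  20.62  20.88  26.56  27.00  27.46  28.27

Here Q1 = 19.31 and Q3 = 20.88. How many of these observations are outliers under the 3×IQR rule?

IQR = 1.57; fences at 19.31 − 4.71 = 14.60 and 20.88 + 4.71 = 25.59.
Outside the cutoffs: 12.88, 26.56, 27.00, 27.46, 28.27.

5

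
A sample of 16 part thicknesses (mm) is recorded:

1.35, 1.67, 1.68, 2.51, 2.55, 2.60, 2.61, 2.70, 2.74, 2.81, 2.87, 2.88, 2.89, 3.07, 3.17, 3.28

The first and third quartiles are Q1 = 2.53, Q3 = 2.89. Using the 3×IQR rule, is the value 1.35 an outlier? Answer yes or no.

IQR = Q3 − Q1 = 2.89 − 2.53 = 0.36.
Lower fence = Q1 − 3·IQR = 2.53 − 1.08 = 1.45.
Upper fence = Q3 + 3·IQR = 2.89 + 1.08 = 3.97.
1.35 lies below the lower fence.

yes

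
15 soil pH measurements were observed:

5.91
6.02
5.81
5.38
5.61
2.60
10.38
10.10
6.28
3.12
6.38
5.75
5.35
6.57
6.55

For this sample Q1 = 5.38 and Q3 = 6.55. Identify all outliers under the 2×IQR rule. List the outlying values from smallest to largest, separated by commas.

IQR = Q3 − Q1 = 6.55 − 5.38 = 1.17.
Lower fence = Q1 − 2·IQR = 5.38 − 2.34 = 3.04.
Upper fence = Q3 + 2·IQR = 6.55 + 2.34 = 8.89.
2.60 < 3.04 → outlier.
10.10 > 8.89 → outlier.
10.38 > 8.89 → outlier.
All remaining values lie within [3.04, 8.89].

2.60, 10.10, 10.38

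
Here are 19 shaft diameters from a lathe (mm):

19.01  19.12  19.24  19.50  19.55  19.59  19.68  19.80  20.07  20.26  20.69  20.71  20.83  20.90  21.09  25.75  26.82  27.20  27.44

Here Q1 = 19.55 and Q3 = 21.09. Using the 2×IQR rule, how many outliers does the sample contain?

4

IQR = 1.54; fences at 19.55 − 3.08 = 16.47 and 21.09 + 3.08 = 24.17.
Outside the cutoffs: 25.75, 26.82, 27.20, 27.44.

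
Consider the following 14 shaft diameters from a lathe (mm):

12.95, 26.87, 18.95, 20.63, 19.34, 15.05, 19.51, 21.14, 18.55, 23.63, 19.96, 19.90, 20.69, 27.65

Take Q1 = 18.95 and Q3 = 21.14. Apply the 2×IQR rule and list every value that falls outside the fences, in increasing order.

IQR = Q3 − Q1 = 21.14 − 18.95 = 2.19.
Lower fence = Q1 − 2·IQR = 18.95 − 4.38 = 14.57.
Upper fence = Q3 + 2·IQR = 21.14 + 4.38 = 25.52.
12.95 < 14.57 → outlier.
26.87 > 25.52 → outlier.
27.65 > 25.52 → outlier.
All remaining values lie within [14.57, 25.52].

12.95, 26.87, 27.65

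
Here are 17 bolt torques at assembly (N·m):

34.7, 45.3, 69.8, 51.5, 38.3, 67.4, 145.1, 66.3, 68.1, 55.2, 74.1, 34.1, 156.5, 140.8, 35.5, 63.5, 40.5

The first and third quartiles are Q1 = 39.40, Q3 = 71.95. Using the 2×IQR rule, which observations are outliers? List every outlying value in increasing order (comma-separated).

IQR = Q3 − Q1 = 71.95 − 39.40 = 32.55.
Lower fence = Q1 − 2·IQR = 39.40 − 65.10 = -25.70.
Upper fence = Q3 + 2·IQR = 71.95 + 65.10 = 137.05.
140.8 > 137.05 → outlier.
145.1 > 137.05 → outlier.
156.5 > 137.05 → outlier.
All remaining values lie within [-25.70, 137.05].

140.8, 145.1, 156.5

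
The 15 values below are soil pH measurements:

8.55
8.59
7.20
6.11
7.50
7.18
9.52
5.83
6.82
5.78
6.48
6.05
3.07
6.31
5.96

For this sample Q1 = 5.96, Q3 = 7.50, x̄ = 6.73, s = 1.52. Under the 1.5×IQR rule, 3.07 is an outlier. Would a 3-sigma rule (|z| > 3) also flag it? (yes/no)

no

z = (3.07 − 6.73) / 1.52 = -2.41.
|z| = 2.41 ≤ 3.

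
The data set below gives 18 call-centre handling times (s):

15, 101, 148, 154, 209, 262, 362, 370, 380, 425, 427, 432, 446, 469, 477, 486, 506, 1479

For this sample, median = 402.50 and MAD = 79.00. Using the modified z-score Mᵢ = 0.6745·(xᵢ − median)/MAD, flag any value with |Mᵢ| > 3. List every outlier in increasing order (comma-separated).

15, 1479

|Mᵢ| > 3 ⇔ |xᵢ − 402.50| > 3·79.00/0.6745 = 351.37.
So outliers lie outside [51.13, 753.87].
15: M = -3.31 → outlier.
1479: M = 9.19 → outlier.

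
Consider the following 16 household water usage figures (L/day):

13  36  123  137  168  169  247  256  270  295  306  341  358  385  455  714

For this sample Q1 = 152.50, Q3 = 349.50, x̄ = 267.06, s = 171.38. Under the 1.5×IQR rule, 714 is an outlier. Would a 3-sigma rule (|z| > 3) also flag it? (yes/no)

no

z = (714 − 267.06) / 171.38 = 2.61.
|z| = 2.61 ≤ 3.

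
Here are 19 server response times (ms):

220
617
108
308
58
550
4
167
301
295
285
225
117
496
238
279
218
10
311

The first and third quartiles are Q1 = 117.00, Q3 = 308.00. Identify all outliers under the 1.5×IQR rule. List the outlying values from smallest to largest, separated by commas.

IQR = Q3 − Q1 = 308.00 − 117.00 = 191.00.
Lower fence = Q1 − 1.5·IQR = 117.00 − 286.50 = -169.50.
Upper fence = Q3 + 1.5·IQR = 308.00 + 286.50 = 594.50.
617 > 594.50 → outlier.
All remaining values lie within [-169.50, 594.50].

617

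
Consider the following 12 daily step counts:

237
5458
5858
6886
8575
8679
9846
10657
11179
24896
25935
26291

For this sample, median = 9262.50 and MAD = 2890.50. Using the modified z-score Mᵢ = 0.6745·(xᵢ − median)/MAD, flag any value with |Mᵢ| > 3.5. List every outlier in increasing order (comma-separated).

|Mᵢ| > 3.5 ⇔ |xᵢ − 9262.50| > 3.5·2890.50/0.6745 = 14998.89.
So outliers lie outside [-5736.39, 24261.39].
24896: M = 3.65 → outlier.
25935: M = 3.89 → outlier.
26291: M = 3.97 → outlier.

24896, 25935, 26291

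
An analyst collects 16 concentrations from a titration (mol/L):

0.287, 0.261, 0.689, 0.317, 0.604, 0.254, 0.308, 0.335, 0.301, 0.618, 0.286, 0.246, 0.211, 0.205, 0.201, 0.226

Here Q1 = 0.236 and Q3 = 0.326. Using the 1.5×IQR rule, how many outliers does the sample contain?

3

IQR = 0.090; fences at 0.236 − 0.135 = 0.101 and 0.326 + 0.135 = 0.461.
Outside the cutoffs: 0.604, 0.618, 0.689.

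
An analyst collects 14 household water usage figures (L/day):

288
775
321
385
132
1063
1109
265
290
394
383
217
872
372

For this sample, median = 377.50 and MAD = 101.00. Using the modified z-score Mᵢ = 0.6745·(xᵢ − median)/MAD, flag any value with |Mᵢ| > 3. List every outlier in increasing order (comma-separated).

|Mᵢ| > 3 ⇔ |xᵢ − 377.50| > 3·101.00/0.6745 = 449.22.
So outliers lie outside [-71.72, 826.72].
872: M = 3.30 → outlier.
1063: M = 4.58 → outlier.
1109: M = 4.89 → outlier.

872, 1063, 1109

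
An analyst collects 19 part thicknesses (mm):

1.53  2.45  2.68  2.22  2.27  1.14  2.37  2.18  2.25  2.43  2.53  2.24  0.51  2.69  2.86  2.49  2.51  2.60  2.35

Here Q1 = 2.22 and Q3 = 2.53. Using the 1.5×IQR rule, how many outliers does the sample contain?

3

IQR = 0.31; fences at 2.22 − 0.465 = 1.755 and 2.53 + 0.465 = 2.995.
Outside the cutoffs: 0.51, 1.14, 1.53.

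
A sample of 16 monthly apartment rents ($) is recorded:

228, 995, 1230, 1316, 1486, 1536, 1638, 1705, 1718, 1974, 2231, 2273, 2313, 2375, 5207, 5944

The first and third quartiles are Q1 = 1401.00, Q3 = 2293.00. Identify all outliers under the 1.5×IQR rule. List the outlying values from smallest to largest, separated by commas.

5207, 5944

IQR = Q3 − Q1 = 2293.00 − 1401.00 = 892.00.
Lower fence = Q1 − 1.5·IQR = 1401.00 − 1338.00 = 63.00.
Upper fence = Q3 + 1.5·IQR = 2293.00 + 1338.00 = 3631.00.
5207 > 3631.00 → outlier.
5944 > 3631.00 → outlier.
All remaining values lie within [63.00, 3631.00].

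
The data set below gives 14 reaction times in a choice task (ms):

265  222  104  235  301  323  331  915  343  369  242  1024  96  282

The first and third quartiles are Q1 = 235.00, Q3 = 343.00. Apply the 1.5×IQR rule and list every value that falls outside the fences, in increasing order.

915, 1024

IQR = Q3 − Q1 = 343.00 − 235.00 = 108.00.
Lower fence = Q1 − 1.5·IQR = 235.00 − 162.00 = 73.00.
Upper fence = Q3 + 1.5·IQR = 343.00 + 162.00 = 505.00.
915 > 505.00 → outlier.
1024 > 505.00 → outlier.
All remaining values lie within [73.00, 505.00].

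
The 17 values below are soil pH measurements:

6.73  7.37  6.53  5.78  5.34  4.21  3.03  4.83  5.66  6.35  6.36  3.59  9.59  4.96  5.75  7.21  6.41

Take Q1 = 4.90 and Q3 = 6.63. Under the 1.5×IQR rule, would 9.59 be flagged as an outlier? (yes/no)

yes

IQR = Q3 − Q1 = 6.63 − 4.90 = 1.73.
Lower fence = Q1 − 1.5·IQR = 4.90 − 2.595 = 2.305.
Upper fence = Q3 + 1.5·IQR = 6.63 + 2.595 = 9.225.
9.59 lies above the upper fence.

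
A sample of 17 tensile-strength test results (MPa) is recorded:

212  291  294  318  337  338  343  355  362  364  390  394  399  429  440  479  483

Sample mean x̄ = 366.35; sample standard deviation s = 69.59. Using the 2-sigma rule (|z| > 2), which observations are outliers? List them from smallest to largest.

212

Cutoffs at x̄ ± 2s: 366.35 ± 2·69.59 = [227.17, 505.53].
212: z = -2.22, |z| > 2 → outlier.
Every other value lies within [227.17, 505.53].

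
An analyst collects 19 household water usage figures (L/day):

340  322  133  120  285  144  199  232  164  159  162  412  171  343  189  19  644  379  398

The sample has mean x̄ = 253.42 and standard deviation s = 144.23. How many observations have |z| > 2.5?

Cutoffs: x̄ ± 2.5s = [-107.155, 613.995].
Outside the cutoffs: 644.

1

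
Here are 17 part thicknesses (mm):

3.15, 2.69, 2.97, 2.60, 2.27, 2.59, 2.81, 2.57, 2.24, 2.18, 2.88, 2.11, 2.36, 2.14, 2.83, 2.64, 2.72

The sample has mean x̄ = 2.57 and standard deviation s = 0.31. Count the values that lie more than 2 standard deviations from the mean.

Cutoffs: x̄ ± 2s = [1.95, 3.19].
Every value lies within the cutoffs.

0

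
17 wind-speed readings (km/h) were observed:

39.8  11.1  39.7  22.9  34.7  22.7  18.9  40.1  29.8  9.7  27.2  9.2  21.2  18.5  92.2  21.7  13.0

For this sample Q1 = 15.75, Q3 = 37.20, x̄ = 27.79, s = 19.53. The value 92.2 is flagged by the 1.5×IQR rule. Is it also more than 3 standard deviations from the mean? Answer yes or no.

z = (92.2 − 27.79) / 19.53 = 3.30.
|z| = 3.30 > 3.

yes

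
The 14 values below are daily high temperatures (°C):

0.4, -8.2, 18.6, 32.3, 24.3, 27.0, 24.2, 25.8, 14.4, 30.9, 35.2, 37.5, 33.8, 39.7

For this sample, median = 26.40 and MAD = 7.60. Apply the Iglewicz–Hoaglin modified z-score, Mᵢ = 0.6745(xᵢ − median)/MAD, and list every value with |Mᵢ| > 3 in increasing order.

|Mᵢ| > 3 ⇔ |xᵢ − 26.40| > 3·7.60/0.6745 = 33.80.
So outliers lie outside [-7.40, 60.20].
-8.2: M = -3.07 → outlier.

-8.2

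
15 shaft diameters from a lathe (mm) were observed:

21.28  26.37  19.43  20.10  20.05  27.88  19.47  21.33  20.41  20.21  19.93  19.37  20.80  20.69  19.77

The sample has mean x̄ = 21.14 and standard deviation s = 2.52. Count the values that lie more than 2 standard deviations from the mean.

2

Cutoffs: x̄ ± 2s = [16.10, 26.18].
Outside the cutoffs: 26.37, 27.88.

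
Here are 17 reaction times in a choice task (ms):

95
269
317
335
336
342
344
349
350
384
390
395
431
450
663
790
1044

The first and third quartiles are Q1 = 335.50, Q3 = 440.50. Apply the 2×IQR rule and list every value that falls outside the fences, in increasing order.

IQR = Q3 − Q1 = 440.50 − 335.50 = 105.00.
Lower fence = Q1 − 2·IQR = 335.50 − 210.00 = 125.50.
Upper fence = Q3 + 2·IQR = 440.50 + 210.00 = 650.50.
95 < 125.50 → outlier.
663 > 650.50 → outlier.
790 > 650.50 → outlier.
1044 > 650.50 → outlier.
All remaining values lie within [125.50, 650.50].

95, 663, 790, 1044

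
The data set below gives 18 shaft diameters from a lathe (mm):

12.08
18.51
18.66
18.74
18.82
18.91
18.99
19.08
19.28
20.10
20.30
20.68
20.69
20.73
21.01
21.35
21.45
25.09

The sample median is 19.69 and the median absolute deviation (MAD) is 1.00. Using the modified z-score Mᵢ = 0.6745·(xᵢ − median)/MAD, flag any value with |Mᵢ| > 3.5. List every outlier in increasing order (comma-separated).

|Mᵢ| > 3.5 ⇔ |xᵢ − 19.69| > 3.5·1.00/0.6745 = 5.19.
So outliers lie outside [14.50, 24.88].
12.08: M = -5.13 → outlier.
25.09: M = 3.64 → outlier.

12.08, 25.09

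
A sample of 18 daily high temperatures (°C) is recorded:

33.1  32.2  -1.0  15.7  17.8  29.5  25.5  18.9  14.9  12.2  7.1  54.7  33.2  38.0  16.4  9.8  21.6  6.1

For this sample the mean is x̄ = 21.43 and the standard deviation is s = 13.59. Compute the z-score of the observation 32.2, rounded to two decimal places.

z = (32.2 − 21.43) / 13.59 = 0.79.

0.79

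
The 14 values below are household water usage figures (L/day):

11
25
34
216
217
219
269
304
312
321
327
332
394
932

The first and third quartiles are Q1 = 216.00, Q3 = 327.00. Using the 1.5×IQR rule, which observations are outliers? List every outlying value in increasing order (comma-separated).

IQR = Q3 − Q1 = 327.00 − 216.00 = 111.00.
Lower fence = Q1 − 1.5·IQR = 216.00 − 166.50 = 49.50.
Upper fence = Q3 + 1.5·IQR = 327.00 + 166.50 = 493.50.
11 < 49.50 → outlier.
25 < 49.50 → outlier.
34 < 49.50 → outlier.
932 > 493.50 → outlier.
All remaining values lie within [49.50, 493.50].

11, 25, 34, 932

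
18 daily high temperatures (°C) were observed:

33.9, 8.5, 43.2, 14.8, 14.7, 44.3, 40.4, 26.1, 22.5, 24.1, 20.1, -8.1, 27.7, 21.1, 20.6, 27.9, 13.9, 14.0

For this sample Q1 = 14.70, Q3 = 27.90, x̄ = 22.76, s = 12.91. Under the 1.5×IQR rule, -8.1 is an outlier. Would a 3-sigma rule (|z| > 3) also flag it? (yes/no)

z = (-8.1 − 22.76) / 12.91 = -2.39.
|z| = 2.39 ≤ 3.

no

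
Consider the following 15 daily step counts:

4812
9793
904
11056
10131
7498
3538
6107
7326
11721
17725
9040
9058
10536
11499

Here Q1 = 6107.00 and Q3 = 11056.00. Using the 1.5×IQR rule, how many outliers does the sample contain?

IQR = 4949.00; fences at 6107.00 − 7423.50 = -1316.50 and 11056.00 + 7423.50 = 18479.50.
Every value lies within the cutoffs.

0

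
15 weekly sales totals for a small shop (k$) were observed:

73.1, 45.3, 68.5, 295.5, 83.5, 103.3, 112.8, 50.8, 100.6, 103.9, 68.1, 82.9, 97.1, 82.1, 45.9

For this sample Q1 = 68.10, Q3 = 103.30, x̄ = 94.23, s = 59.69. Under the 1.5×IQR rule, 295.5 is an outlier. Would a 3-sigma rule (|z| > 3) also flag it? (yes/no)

z = (295.5 − 94.23) / 59.69 = 3.37.
|z| = 3.37 > 3.

yes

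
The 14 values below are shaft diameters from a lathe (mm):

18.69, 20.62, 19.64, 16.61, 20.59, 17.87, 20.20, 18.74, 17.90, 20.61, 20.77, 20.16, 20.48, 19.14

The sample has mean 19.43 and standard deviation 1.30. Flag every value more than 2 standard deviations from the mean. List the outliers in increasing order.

16.61

Cutoffs at x̄ ± 2s: 19.43 ± 2·1.30 = [16.83, 22.03].
16.61: z = -2.17, |z| > 2 → outlier.
Every other value lies within [16.83, 22.03].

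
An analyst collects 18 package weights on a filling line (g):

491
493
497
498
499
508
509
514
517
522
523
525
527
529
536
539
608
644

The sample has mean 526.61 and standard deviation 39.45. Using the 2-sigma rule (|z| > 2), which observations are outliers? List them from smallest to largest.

608, 644

Cutoffs at x̄ ± 2s: 526.61 ± 2·39.45 = [447.71, 605.51].
608: z = 2.06, |z| > 2 → outlier.
644: z = 2.98, |z| > 2 → outlier.
Every other value lies within [447.71, 605.51].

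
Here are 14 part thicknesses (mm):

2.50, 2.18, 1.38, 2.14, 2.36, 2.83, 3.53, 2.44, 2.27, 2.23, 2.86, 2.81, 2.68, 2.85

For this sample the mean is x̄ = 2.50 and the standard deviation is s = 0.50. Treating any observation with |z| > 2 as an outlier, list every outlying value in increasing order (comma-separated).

1.38, 3.53

Cutoffs at x̄ ± 2s: 2.50 ± 2·0.50 = [1.50, 3.50].
1.38: z = -2.24, |z| > 2 → outlier.
3.53: z = 2.06, |z| > 2 → outlier.
Every other value lies within [1.50, 3.50].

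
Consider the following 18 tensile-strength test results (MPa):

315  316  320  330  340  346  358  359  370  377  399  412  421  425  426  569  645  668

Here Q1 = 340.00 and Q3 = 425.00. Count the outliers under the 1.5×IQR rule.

IQR = 85.00; fences at 340.00 − 127.50 = 212.50 and 425.00 + 127.50 = 552.50.
Outside the cutoffs: 569, 645, 668.

3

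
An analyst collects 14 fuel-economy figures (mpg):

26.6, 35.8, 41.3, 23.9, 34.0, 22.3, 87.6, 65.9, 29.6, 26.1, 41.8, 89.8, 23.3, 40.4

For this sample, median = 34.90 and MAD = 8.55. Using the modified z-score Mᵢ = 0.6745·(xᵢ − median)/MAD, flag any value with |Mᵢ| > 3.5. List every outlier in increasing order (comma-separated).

87.6, 89.8

|Mᵢ| > 3.5 ⇔ |xᵢ − 34.90| > 3.5·8.55/0.6745 = 44.37.
So outliers lie outside [-9.47, 79.27].
87.6: M = 4.16 → outlier.
89.8: M = 4.33 → outlier.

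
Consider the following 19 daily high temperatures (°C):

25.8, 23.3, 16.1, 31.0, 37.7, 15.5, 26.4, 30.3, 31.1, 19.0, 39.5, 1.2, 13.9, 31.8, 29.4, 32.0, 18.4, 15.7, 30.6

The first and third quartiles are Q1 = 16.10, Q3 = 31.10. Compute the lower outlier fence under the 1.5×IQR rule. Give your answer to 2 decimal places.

IQR = Q3 − Q1 = 31.10 − 16.10 = 15.00.
Lower fence = Q1 − 1.5·IQR = 16.10 − 22.50 = -6.40.
Upper fence = Q3 + 1.5·IQR = 31.10 + 22.50 = 53.60.

-6.40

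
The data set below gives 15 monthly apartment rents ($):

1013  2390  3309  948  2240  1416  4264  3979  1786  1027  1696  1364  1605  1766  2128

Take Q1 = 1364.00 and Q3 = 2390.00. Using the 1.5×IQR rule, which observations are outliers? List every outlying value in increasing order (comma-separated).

3979, 4264

IQR = Q3 − Q1 = 2390.00 − 1364.00 = 1026.00.
Lower fence = Q1 − 1.5·IQR = 1364.00 − 1539.00 = -175.00.
Upper fence = Q3 + 1.5·IQR = 2390.00 + 1539.00 = 3929.00.
3979 > 3929.00 → outlier.
4264 > 3929.00 → outlier.
All remaining values lie within [-175.00, 3929.00].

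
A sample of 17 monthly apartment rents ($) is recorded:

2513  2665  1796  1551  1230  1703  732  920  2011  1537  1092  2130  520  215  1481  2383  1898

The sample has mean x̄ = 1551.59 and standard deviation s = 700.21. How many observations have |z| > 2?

0

Cutoffs: x̄ ± 2s = [151.17, 2952.01].
Every value lies within the cutoffs.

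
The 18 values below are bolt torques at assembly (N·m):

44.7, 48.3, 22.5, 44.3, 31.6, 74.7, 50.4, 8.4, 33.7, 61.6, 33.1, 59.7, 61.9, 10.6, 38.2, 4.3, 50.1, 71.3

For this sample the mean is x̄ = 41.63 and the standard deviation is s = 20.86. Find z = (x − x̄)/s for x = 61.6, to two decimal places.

0.96

z = (61.6 − 41.63) / 20.86 = 0.96.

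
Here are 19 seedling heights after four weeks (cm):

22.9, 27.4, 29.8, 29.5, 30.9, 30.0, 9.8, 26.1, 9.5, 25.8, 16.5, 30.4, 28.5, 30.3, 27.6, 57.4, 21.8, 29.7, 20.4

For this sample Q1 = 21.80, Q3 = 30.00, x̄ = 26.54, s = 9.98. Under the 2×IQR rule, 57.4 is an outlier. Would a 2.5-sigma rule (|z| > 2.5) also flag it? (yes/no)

z = (57.4 − 26.54) / 9.98 = 3.09.
|z| = 3.09 > 2.5.

yes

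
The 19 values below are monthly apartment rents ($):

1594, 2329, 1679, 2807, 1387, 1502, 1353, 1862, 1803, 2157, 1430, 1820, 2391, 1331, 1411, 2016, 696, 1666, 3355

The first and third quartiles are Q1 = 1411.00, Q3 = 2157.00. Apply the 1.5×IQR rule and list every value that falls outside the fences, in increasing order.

3355

IQR = Q3 − Q1 = 2157.00 − 1411.00 = 746.00.
Lower fence = Q1 − 1.5·IQR = 1411.00 − 1119.00 = 292.00.
Upper fence = Q3 + 1.5·IQR = 2157.00 + 1119.00 = 3276.00.
3355 > 3276.00 → outlier.
All remaining values lie within [292.00, 3276.00].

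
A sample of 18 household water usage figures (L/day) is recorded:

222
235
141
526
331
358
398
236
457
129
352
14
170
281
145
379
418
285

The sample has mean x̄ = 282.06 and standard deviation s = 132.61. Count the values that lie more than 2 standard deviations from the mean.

Cutoffs: x̄ ± 2s = [16.84, 547.28].
Outside the cutoffs: 14.

1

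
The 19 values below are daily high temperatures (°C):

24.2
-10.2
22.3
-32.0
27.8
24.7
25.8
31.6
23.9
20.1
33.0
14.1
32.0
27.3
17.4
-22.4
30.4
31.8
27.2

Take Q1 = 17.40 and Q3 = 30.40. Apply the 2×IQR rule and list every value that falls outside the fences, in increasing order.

-32.0, -22.4, -10.2

IQR = Q3 − Q1 = 30.40 − 17.40 = 13.00.
Lower fence = Q1 − 2·IQR = 17.40 − 26.00 = -8.60.
Upper fence = Q3 + 2·IQR = 30.40 + 26.00 = 56.40.
-32.0 < -8.60 → outlier.
-22.4 < -8.60 → outlier.
-10.2 < -8.60 → outlier.
All remaining values lie within [-8.60, 56.40].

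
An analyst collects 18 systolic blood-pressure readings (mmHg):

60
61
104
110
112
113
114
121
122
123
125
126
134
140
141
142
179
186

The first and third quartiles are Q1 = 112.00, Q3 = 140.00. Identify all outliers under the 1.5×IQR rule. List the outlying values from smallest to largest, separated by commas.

60, 61, 186

IQR = Q3 − Q1 = 140.00 − 112.00 = 28.00.
Lower fence = Q1 − 1.5·IQR = 112.00 − 42.00 = 70.00.
Upper fence = Q3 + 1.5·IQR = 140.00 + 42.00 = 182.00.
60 < 70.00 → outlier.
61 < 70.00 → outlier.
186 > 182.00 → outlier.
All remaining values lie within [70.00, 182.00].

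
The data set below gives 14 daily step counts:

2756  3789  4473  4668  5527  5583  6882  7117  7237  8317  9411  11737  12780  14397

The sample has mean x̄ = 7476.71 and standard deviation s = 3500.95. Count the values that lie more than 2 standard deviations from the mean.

Cutoffs: x̄ ± 2s = [474.81, 14478.61].
Every value lies within the cutoffs.

0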